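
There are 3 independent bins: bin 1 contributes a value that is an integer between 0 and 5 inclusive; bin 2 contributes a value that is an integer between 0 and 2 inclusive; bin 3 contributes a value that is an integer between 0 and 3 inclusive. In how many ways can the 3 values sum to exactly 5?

The generating function for the choices is (1 + z + z^2 + z^3 + z^4 + z^5)·(1 + z + z^2)·(1 + z + z^2 + z^3); the count is [z^5].
(1 + z + z^2 + z^3 + z^4 + z^5) has coefficients 1,1,1,1,1,1 for degrees 0…5.
(1 + z + z^2) has coefficients 1,1,1,0,0,0 for degrees 0…5.
Finally multiplying by (1 + z + z^2 + z^3), the product of all factors after the first has coefficients 1,2,3,3,2,1 for degrees 0…5.
[z^5] = 1·1 + 1·2 + 1·3 + 1·3 + 1·2 + 1·1 = 12.

12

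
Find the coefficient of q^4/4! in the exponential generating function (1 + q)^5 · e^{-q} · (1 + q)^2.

225

The EGF product rule gives c_4 = Σ_{k_1+k_2+k_3=4} C(4; k_1,k_2,k_3) · ∏ g_i(k_i), where (1+q)^5 gives the falling factorial (5)_k; e^{-q} gives (-1)^k; (1+q)^2 gives the falling factorial (2)_k.
g_1(k) for k = 0…4: 1, 5, 20, 60, 120.
g_2(k) for k = 0…4: 1, -1, 1, -1, 1.
g_3(k) for k = 0…4: 1, 2, 2, 0, 0.
First combine the last two factors: h(k) = Σ_j C(k,j)·g_2(j)·g_3(k−j) for k = 0…4: 1, 1, -1, -1, 5.
c_4 = Σ_k C(4,k)·g_1(k)·h(4−k) = 1·1·5 + 4·5·(-1) + 6·20·(-1) + 4·60·1 + 1·120·1 = 5 − 20 − 120 + 240 + 120 = 225.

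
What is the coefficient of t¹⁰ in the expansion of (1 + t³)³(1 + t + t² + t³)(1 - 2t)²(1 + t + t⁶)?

(1 + t³)³ has coefficients 1,0,0,3,0,0,3,0,0,1 for degrees 0…9.
(1 + t + t² + t³) has coefficients 1,1,1,1,0,0,0,0,0,0,0 for degrees 0…10.
Multiplying by (1 - 2t)² gives running coefficients 1,-3,1,1,0,4,0,0,0,0,0 for degrees 0…10.
Finally multiplying by (1 + t + t⁶), the product of all factors after the first has coefficients 1,-2,-2,2,1,4,5,-3,1,1,0 for degrees 0…10.
[t¹⁰] = 1·0 + 3·(-3) + 3·1 + 1·(-2) = -8.

-8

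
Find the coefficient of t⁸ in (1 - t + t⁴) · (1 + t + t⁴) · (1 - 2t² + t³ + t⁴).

3

(1 - t + t⁴) has coefficients 1,-1,0,0,1 for degrees 0…4.
(1 + t + t⁴) has coefficients 1,1,0,0,1,0,0,0,0 for degrees 0…8.
Finally multiplying by (1 - 2t² + t³ + t⁴), the product of all factors after the first has coefficients 1,1,-2,-1,3,1,-2,1,1 for degrees 0…8.
[t⁸] = 1·1 − 1·1 + 1·3 = 3.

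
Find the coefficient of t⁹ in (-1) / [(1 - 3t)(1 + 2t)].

-11605

The denominator gives the recurrence a_n = a_(n−1) + 6a_(n−2) for n ≥ 2; the numerator fixes a_0 = -1, a_1 = -1.
Iterating: -1, -1, -7, -13, -55, -133, -463, -1261, -4039, -11605, so a_9 = -11605.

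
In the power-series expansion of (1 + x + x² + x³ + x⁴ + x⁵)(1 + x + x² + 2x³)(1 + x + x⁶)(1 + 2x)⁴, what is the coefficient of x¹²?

(1 + x + x² + x³ + x⁴ + x⁵) has coefficients 1,1,1,1,1,1 for degrees 0…5.
(1 + x + x² + 2x³) has coefficients 1,1,1,2,0,0,0,0,0,0,0,0,0 for degrees 0…12.
Multiplying by (1 + x + x⁶) gives running coefficients 1,2,2,3,2,0,1,1,1,2,0,0,0 for degrees 0…12.
Finally multiplying by (1 + 2x)⁴, the product of all factors after the first has coefficients 1,10,42,99,154,184,177,121,65,66,88,96,80 for degrees 0…12.
[x¹²] = 1·80 + 1·96 + 1·88 + 1·66 + 1·65 + 1·121 = 516.

516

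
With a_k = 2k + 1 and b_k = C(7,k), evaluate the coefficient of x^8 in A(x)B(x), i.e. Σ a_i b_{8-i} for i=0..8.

1280

This is [x^8] in the product of the two ordinary generating functions.
Σ = 1·0 + 3·1 + 5·7 + 7·21 + 9·35 + 11·35 + 13·21 + 15·7 + 17·1 = 1280.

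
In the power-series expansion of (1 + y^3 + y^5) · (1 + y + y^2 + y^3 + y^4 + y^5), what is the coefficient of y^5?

3

(1 + y^3 + y^5) has coefficients 1,0,0,1,0,1 for degrees 0…5.
(1 + y + y^2 + y^3 + y^4 + y^5) has coefficients 1,1,1,1,1,1 for degrees 0…5.
[y^5] = 1·1 + 1·1 + 1·1 = 3.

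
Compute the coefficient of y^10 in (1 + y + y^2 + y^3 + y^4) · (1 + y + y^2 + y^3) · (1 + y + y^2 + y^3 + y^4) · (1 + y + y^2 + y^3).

(1 + y + y^2 + y^3 + y^4) has coefficients 1,1,1,1,1 for degrees 0…4.
(1 + y + y^2 + y^3) has coefficients 1,1,1,1,0,0,0,0,0,0,0 for degrees 0…10.
Multiplying by (1 + y + y^2 + y^3 + y^4) gives running coefficients 1,2,3,4,4,3,2,1,0,0,0 for degrees 0…10.
Finally multiplying by (1 + y + y^2 + y^3), the product of all factors after the first has coefficients 1,3,6,10,13,14,13,10,6,3,1 for degrees 0…10.
[y^10] = 1·1 + 1·3 + 1·6 + 1·10 + 1·13 = 33.

33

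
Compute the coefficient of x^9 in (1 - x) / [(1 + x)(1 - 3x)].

The denominator gives the recurrence a_n = 2a_(n−1) + 3a_(n−2) for n ≥ 3; the numerator fixes a_0 = 1, a_1 = 1, a_2 = 5.
Iterating: 1, 1, 5, 13, 41, 121, 365, 1093, 3281, 9841, so a_9 = 9841.

9841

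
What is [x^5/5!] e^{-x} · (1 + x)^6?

-151

The EGF product rule gives c_5 = Σ_{k_1+k_2=5} C(5; k_1,k_2) · ∏ g_i(k_i), where e^{-x} gives (-1)^k; (1+x)^6 gives the falling factorial (6)_k.
g_1(k) for k = 0…5: 1, -1, 1, -1, 1, -1.
g_2(k) for k = 0…5: 1, 6, 30, 120, 360, 720.
c_5 = Σ_k C(5,k)·g_1(k)·g_2(5−k) = 1·1·720 + 5·(-1)·360 + 10·1·120 + 10·(-1)·30 + 5·1·6 + 1·(-1)·1 = 720 − 1800 + 1200 − 300 + 30 − 1 = -151.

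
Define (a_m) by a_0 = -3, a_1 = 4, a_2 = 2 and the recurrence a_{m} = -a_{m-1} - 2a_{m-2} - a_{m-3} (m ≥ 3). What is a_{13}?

24

The ordinary generating function has denominator 1 + t + 2t^2 + t^3.
Iterating the recurrence: a_0,…,a_{13} = -3, 4, 2, -7, -1, 13, -4, -21, 16, 30, -41, -35, 87, 24.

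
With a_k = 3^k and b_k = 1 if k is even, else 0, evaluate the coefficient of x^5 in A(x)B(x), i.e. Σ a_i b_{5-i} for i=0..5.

Write out a_i and b_{5-i} for i = 0,…,5 and sum the products.
Σ = 1·0 + 3·1 + 9·0 + 27·1 + 81·0 + 243·1 = 273.

273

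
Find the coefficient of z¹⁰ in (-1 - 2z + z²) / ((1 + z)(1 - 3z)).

-68890

The denominator gives the recurrence a_n = 2a_(n−1) + 3a_(n−2) for n ≥ 3; the numerator fixes a_0 = -1, a_1 = -4, a_2 = -10.
Iterating: -1, -4, -10, -32, -94, -284, -850, -2552, -7654, -22964, -68890, so a_10 = -68890.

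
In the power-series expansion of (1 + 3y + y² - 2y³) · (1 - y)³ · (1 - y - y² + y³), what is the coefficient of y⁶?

(1 + 3y + y² - 2y³) has coefficients 1,3,1,-2 for degrees 0…3.
(1 - y)³ has coefficients 1,-3,3,-1,0,0,0 for degrees 0…6.
Finally multiplying by (1 - y - y² + y³), the product of all factors after the first has coefficients 1,-4,5,0,-5,4,-1 for degrees 0…6.
[y⁶] = 1·(-1) + 3·4 + 1·(-5) − 2·0 = 6.

6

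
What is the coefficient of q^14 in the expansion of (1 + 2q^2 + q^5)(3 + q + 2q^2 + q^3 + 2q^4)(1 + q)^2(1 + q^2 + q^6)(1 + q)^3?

(1 + 2q^2 + q^5) has coefficients 1,0,2,0,0,1 for degrees 0…5.
(3 + q + 2q^2 + q^3 + 2q^4) has coefficients 3,1,2,1,2,0,0,0,0,0,0,0,0,0,0 for degrees 0…14.
Multiplying by (1 + q)^2 gives running coefficients 3,7,7,6,6,5,2,0,0,0,0,0,0,0,0 for degrees 0…14.
Multiplying by (1 + q^2 + q^6) gives running coefficients 3,7,10,13,13,11,11,12,9,6,6,5,2,0,0 for degrees 0…14.
Finally multiplying by (1 + q)^3, the product of all factors after the first has coefficients 3,16,40,67,89,99,96,91,89,80,63,50,41,27,11 for degrees 0…14.
[q^14] = 1·11 + 2·41 + 1·80 = 173.

173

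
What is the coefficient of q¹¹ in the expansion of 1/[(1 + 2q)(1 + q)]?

Partial fractions give a closed form: a_n = (2)·(-2)^n + (-1)·(-1)^n.
At n = 11: a_11 = -4095.

-4095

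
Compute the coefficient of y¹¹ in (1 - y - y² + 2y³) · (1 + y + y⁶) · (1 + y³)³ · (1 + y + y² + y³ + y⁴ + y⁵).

12

(1 - y - y² + 2y³) has coefficients 1,-1,-1,2 for degrees 0…3.
(1 + y + y⁶) has coefficients 1,1,0,0,0,0,1,0,0,0,0,0 for degrees 0…11.
Multiplying by (1 + y³)³ gives running coefficients 1,1,0,3,3,0,4,3,0,4,1,0 for degrees 0…11.
Finally multiplying by (1 + y + y² + y³ + y⁴ + y⁵), the product of all factors after the first has coefficients 1,2,2,5,8,8,11,13,13,14,12,12 for degrees 0…11.
[y¹¹] = 1·12 − 1·12 − 1·14 + 2·13 = 12.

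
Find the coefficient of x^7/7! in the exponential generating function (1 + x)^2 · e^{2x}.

2368

The EGF product rule gives c_7 = Σ_{k_1+k_2=7} C(7; k_1,k_2) · ∏ g_i(k_i), where (1+x)^2 gives the falling factorial (2)_k; e^{2x} gives (2)^k.
g_1(k) for k = 0…7: 1, 2, 2, 0, 0, 0, 0, 0.
g_2(k) for k = 0…7: 1, 2, 4, 8, 16, 32, 64, 128.
c_7 = Σ_k C(7,k)·g_1(k)·g_2(7−k) = 1·1·128 + 7·2·64 + 21·2·32 = 128 + 896 + 1344 = 2368.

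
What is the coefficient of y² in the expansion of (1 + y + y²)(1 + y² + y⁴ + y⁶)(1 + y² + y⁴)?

(1 + y + y²) has coefficients 1,1,1 for degrees 0…2.
(1 + y² + y⁴ + y⁶) has coefficients 1,0,1 for degrees 0…2.
Finally multiplying by (1 + y² + y⁴), the product of all factors after the first has coefficients 1,0,2 for degrees 0…2.
[y²] = 1·2 + 1·0 + 1·1 = 3.

3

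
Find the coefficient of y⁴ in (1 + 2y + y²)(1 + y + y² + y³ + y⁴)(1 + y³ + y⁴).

8

(1 + 2y + y²) has coefficients 1,2,1 for degrees 0…2.
(1 + y + y² + y³ + y⁴) has coefficients 1,1,1,1,1 for degrees 0…4.
Finally multiplying by (1 + y³ + y⁴), the product of all factors after the first has coefficients 1,1,1,2,3 for degrees 0…4.
[y⁴] = 1·3 + 2·2 + 1·1 = 8.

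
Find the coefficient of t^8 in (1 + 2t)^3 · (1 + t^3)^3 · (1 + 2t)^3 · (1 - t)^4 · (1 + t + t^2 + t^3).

-198

(1 + 2t)^3 has coefficients 1,6,12,8 for degrees 0…3.
(1 + t^3)^3 has coefficients 1,0,0,3,0,0,3,0,0 for degrees 0…8.
Multiplying by (1 + 2t)^3 gives running coefficients 1,6,12,11,18,36,27,18,36 for degrees 0…8.
Multiplying by (1 - t)^4 gives running coefficients 1,2,-6,-5,23,-12,-41,65,0 for degrees 0…8.
Finally multiplying by (1 + t + t^2 + t^3), the product of all factors after the first has coefficients 1,3,-3,-8,14,0,-35,35,12 for degrees 0…8.
[t^8] = 1·12 + 6·35 + 12·(-35) + 8·0 = -198.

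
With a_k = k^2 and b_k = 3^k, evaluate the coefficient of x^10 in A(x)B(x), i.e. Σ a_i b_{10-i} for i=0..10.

Write out a_i and b_{10-i} for i = 0,…,10 and sum the products.
Σ = 0·59049 + 1·19683 + 4·6561 + 9·2187 + 16·729 + 25·243 + 36·81 + 49·27 + 64·9 + 81·3 + 100·1 = 88507.

88507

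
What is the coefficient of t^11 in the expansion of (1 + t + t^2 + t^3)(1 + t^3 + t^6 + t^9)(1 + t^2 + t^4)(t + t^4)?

8

(1 + t + t^2 + t^3) has coefficients 1,1,1,1 for degrees 0…3.
(1 + t^3 + t^6 + t^9) has coefficients 1,0,0,1,0,0,1,0,0,1,0,0 for degrees 0…11.
Multiplying by (1 + t^2 + t^4) gives running coefficients 1,0,1,1,1,1,1,1,1,1,1,1 for degrees 0…11.
Finally multiplying by (t + t^4), the product of all factors after the first has coefficients 0,1,0,1,2,1,2,2,2,2,2,2 for degrees 0…11.
[t^11] = 1·2 + 1·2 + 1·2 + 1·2 = 8.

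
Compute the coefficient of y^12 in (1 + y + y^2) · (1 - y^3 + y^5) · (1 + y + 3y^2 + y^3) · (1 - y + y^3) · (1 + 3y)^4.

-392

(1 + y + y^2) has coefficients 1,1,1 for degrees 0…2.
(1 - y^3 + y^5) has coefficients 1,0,0,-1,0,1,0,0,0,0,0,0,0 for degrees 0…12.
Multiplying by (1 + y + 3y^2 + y^3) gives running coefficients 1,1,3,0,-1,-2,0,3,1,0,0,0,0 for degrees 0…12.
Multiplying by (1 - y + y^3) gives running coefficients 1,0,2,-2,0,2,2,2,-4,-1,3,1,0 for degrees 0…12.
Finally multiplying by (1 + 3y)^4, the product of all factors after the first has coefficients 1,12,56,130,165,110,-28,-28,344,437,153,-287,-258 for degrees 0…12.
[y^12] = 1·(-258) + 1·(-287) + 1·153 = -392.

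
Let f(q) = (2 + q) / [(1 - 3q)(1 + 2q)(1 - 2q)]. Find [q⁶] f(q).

2921

The denominator gives the recurrence a_n = 3a_(n−1) + 4a_(n−2) − 12a_(n−3) for n ≥ 3; the numerator fixes a_0 = 2, a_1 = 7, a_2 = 29.
Iterating: 2, 7, 29, 91, 305, 931, 2921, so a_6 = 2921.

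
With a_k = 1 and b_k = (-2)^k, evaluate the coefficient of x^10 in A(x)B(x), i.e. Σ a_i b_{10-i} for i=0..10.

The convolution is the t^10 coefficient of A(t)B(t).
Σ = 1·1024 + 1·(-512) + 1·256 + 1·(-128) + 1·64 + 1·(-32) + 1·16 + 1·(-8) + 1·4 + 1·(-2) + 1·1 = 683.

683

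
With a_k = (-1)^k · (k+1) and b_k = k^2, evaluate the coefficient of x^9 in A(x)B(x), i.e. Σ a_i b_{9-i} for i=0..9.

25

This is [x^9] in the product of the two ordinary generating functions.
Σ = 1·81 − 2·64 + 3·49 − 4·36 + 5·25 − 6·16 + 7·9 − 8·4 + 9·1 − 10·0 = 25.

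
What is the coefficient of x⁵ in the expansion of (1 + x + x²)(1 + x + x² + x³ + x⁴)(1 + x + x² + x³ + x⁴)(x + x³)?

(1 + x + x²) has coefficients 1,1,1 for degrees 0…2.
(1 + x + x² + x³ + x⁴) has coefficients 1,1,1,1,1,0 for degrees 0…5.
Multiplying by (1 + x + x² + x³ + x⁴) gives running coefficients 1,2,3,4,5,4 for degrees 0…5.
Finally multiplying by (x + x³), the product of all factors after the first has coefficients 0,1,2,4,6,8 for degrees 0…5.
[x⁵] = 1·8 + 1·6 + 1·4 = 18.

18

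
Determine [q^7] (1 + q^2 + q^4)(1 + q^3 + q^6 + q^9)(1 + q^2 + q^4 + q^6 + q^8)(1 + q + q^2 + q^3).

(1 + q^2 + q^4) has coefficients 1,0,1,0,1 for degrees 0…4.
(1 + q^3 + q^6 + q^9) has coefficients 1,0,0,1,0,0,1,0 for degrees 0…7.
Multiplying by (1 + q^2 + q^4 + q^6 + q^8) gives running coefficients 1,0,1,1,1,1,2,1 for degrees 0…7.
Finally multiplying by (1 + q + q^2 + q^3), the product of all factors after the first has coefficients 1,1,2,3,3,4,5,5 for degrees 0…7.
[q^7] = 1·5 + 1·4 + 1·3 = 12.

12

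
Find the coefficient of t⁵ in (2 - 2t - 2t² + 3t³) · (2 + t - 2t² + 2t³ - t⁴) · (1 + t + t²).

(2 - 2t - 2t² + 3t³) has coefficients 2,-2,-2,3 for degrees 0…3.
(2 + t - 2t² + 2t³ - t⁴) has coefficients 2,1,-2,2,-1,0 for degrees 0…5.
Finally multiplying by (1 + t + t²), the product of all factors after the first has coefficients 2,3,1,1,-1,1 for degrees 0…5.
[t⁵] = 2·1 − 2·(-1) − 2·1 + 3·1 = 5.

5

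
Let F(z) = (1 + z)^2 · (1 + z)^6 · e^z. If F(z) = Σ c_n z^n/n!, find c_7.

394353

The EGF product rule gives c_7 = Σ_{k_1+k_2+k_3=7} C(7; k_1,k_2,k_3) · ∏ g_i(k_i), where (1+z)^2 gives the falling factorial (2)_k; (1+z)^6 gives the falling factorial (6)_k; e^z gives (1)^k.
g_1(k) for k = 0…7: 1, 2, 2, 0, 0, 0, 0, 0.
g_2(k) for k = 0…7: 1, 6, 30, 120, 360, 720, 720, 0.
g_3(k) for k = 0…7: 1, 1, 1, 1, 1, 1, 1, 1.
First combine the last two factors: h(k) = Σ_j C(k,j)·g_2(j)·g_3(k−j) for k = 0…7: 1, 7, 43, 229, 1045, 4051, 13327, 37633.
c_7 = Σ_k C(7,k)·g_1(k)·h(7−k) = 1·1·37633 + 7·2·13327 + 21·2·4051 = 37633 + 186578 + 170142 = 394353.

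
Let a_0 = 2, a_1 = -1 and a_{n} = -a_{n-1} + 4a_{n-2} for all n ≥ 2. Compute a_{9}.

The ordinary generating function has denominator 1 + x - 4x^2.
Iterating the recurrence: a_0,…,a_{9} = 2, -1, 9, -13, 49, -101, 297, -701, 1889, -4693.

-4693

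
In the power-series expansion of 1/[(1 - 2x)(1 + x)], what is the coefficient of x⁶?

43

The denominator gives the recurrence a_n = a_(n−1) + 2a_(n−2) for n ≥ 2; the numerator fixes a_0 = 1, a_1 = 1.
Iterating: 1, 1, 3, 5, 11, 21, 43, so a_6 = 43.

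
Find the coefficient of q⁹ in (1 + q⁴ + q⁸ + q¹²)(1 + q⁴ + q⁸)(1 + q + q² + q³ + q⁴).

(1 + q⁴ + q⁸ + q¹²) has coefficients 1,0,0,0,1,0,0,0,1,0 for degrees 0…9.
(1 + q⁴ + q⁸) has coefficients 1,0,0,0,1,0,0,0,1,0 for degrees 0…9.
Finally multiplying by (1 + q + q² + q³ + q⁴), the product of all factors after the first has coefficients 1,1,1,1,2,1,1,1,2,1 for degrees 0…9.
[q⁹] = 1·1 + 1·1 + 1·1 = 3.

3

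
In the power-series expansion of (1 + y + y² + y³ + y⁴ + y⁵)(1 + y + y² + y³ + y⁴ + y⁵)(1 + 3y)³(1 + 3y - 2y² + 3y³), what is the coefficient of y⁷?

(1 + y + y² + y³ + y⁴ + y⁵) has coefficients 1,1,1,1,1,1 for degrees 0…5.
(1 + y + y² + y³ + y⁴ + y⁵) has coefficients 1,1,1,1,1,1,0,0 for degrees 0…7.
Multiplying by (1 + 3y)³ gives running coefficients 1,10,37,64,64,64,63,54 for degrees 0…7.
Finally multiplying by (1 + 3y - 2y² + 3y³), the product of all factors after the first has coefficients 1,13,65,158,212,239,319,307 for degrees 0…7.
[y⁷] = 1·307 + 1·319 + 1·239 + 1·212 + 1·158 + 1·65 = 1300.

1300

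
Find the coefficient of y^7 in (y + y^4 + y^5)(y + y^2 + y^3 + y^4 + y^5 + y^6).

3

(y + y^4 + y^5) has coefficients 0,1,0,0,1,1 for degrees 0…5.
(y + y^2 + y^3 + y^4 + y^5 + y^6) has coefficients 0,1,1,1,1,1,1,0 for degrees 0…7.
[y^7] = 1·1 + 1·1 + 1·1 = 3.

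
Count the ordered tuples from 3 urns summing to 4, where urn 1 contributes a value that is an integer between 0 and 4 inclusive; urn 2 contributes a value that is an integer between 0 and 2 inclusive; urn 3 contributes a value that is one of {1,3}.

5

The generating function for the choices is (1 + y + y^2 + y^3 + y^4)·(1 + y + y^2)·(y + y^3); the count is [y^4].
(1 + y + y^2 + y^3 + y^4) has coefficients 1,1,1,1,1 for degrees 0…4.
(1 + y + y^2) has coefficients 1,1,1,0,0 for degrees 0…4.
Finally multiplying by (y + y^3), the product of all factors after the first has coefficients 0,1,1,2,1 for degrees 0…4.
[y^4] = 1·1 + 1·2 + 1·1 + 1·1 + 1·0 = 5.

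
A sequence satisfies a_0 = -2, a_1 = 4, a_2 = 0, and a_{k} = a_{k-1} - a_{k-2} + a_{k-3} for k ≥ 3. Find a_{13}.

4

The ordinary generating function has denominator 1 - t + t^2 - t^3.
Iterating the recurrence: a_0,…,a_{13} = -2, 4, 0, -6, -2, 4, 0, -6, -2, 4, 0, -6, -2, 4.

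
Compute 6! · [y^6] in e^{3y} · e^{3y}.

46656

The EGF product rule gives c_6 = Σ_{k_1+k_2=6} C(6; k_1,k_2) · ∏ g_i(k_i), where e^{3y} gives (3)^k; e^{3y} gives (3)^k.
g_1(k) for k = 0…6: 1, 3, 9, 27, 81, 243, 729.
g_2(k) for k = 0…6: 1, 3, 9, 27, 81, 243, 729.
c_6 = Σ_k C(6,k)·g_1(k)·g_2(6−k) = 1·1·729 + 6·3·243 + 15·9·81 + 20·27·27 + 15·81·9 + 6·243·3 + 1·729·1 = 729 + 4374 + 10935 + 14580 + 10935 + 4374 + 729 = 46656.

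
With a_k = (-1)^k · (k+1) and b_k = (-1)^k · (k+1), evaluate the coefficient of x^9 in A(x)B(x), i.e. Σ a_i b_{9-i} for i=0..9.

The convolution is the x^9 coefficient of A(x)B(x).
Σ = 1·(-10) − 2·9 + 3·(-8) − 4·7 + 5·(-6) − 6·5 + 7·(-4) − 8·3 + 9·(-2) − 10·1 = -220.

-220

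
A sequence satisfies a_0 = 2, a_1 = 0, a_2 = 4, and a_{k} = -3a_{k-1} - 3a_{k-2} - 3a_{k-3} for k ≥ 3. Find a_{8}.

954

The ordinary generating function has denominator 1 + 3z + 3z^2 + 3z^3.
Iterating the recurrence: a_0,…,a_{8} = 2, 0, 4, -18, 42, -84, 180, -414, 954.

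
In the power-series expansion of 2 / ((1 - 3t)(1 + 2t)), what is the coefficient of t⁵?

The denominator gives the recurrence a_n = a_(n−1) + 6a_(n−2) for n ≥ 2; the numerator fixes a_0 = 2, a_1 = 2.
Iterating: 2, 2, 14, 26, 110, 266, so a_5 = 266.

266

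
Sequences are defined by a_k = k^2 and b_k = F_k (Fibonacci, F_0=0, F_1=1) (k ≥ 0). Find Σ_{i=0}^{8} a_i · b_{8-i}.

This is [x^8] in the product of the two ordinary generating functions.
Σ = 0·21 + 1·13 + 4·8 + 9·5 + 16·3 + 25·2 + 36·1 + 49·1 + 64·0 = 273.

273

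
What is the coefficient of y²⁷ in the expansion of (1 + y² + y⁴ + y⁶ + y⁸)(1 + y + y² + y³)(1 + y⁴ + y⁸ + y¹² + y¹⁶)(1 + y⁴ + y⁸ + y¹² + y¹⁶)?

19

(1 + y² + y⁴ + y⁶ + y⁸) has coefficients 1,0,1,0,1,0,1,0,1 for degrees 0…8.
(1 + y + y² + y³) has coefficients 1,1,1,1,0,0,0,0,0,0,0,0,0,0,0,0,0,0,0,0,0,0,0,0,0,0,0,0 for degrees 0…27.
Multiplying by (1 + y⁴ + y⁸ + y¹² + y¹⁶) gives running coefficients 1,1,1,1,1,1,1,1,1,1,1,1,1,1,1,1,1,1,1,1,0,0,0,0,0,0,0,0 for degrees 0…27.
Finally multiplying by (1 + y⁴ + y⁸ + y¹² + y¹⁶), the product of all factors after the first has coefficients 1,1,1,1,2,2,2,2,3,3,3,3,4,4,4,4,5,5,5,5,4,4,4,4,3,3,3,3 for degrees 0…27.
[y²⁷] = 1·3 + 1·3 + 1·4 + 1·4 + 1·5 = 19.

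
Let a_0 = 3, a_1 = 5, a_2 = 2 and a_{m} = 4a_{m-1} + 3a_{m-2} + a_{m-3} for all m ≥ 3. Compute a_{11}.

5717129

The ordinary generating function has denominator 1 - 4x - 3x^2 - x^3.
Iterating the recurrence: a_0,…,a_{11} = 3, 5, 2, 26, 115, 540, 2531, 11859, 55569, 260384, 1220102, 5717129.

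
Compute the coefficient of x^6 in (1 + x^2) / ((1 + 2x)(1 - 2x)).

The denominator gives the recurrence a_n = 4a_(n−2) for n ≥ 3; the numerator fixes a_0 = 1, a_1 = 0, a_2 = 5.
Iterating: 1, 0, 5, 0, 20, 0, 80, so a_6 = 80.

80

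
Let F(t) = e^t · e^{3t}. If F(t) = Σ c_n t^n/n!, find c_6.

4096

The EGF product rule gives c_6 = Σ_{k_1+k_2=6} C(6; k_1,k_2) · ∏ g_i(k_i), where e^t gives (1)^k; e^{3t} gives (3)^k.
g_1(k) for k = 0…6: 1, 1, 1, 1, 1, 1, 1.
g_2(k) for k = 0…6: 1, 3, 9, 27, 81, 243, 729.
c_6 = Σ_k C(6,k)·g_1(k)·g_2(6−k) = 1·1·729 + 6·1·243 + 15·1·81 + 20·1·27 + 15·1·9 + 6·1·3 + 1·1·1 = 729 + 1458 + 1215 + 540 + 135 + 18 + 1 = 4096.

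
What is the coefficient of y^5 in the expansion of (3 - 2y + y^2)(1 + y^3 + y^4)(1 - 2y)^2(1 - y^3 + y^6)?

(3 - 2y + y^2) has coefficients 3,-2,1 for degrees 0…2.
(1 + y^3 + y^4) has coefficients 1,0,0,1,1,0 for degrees 0…5.
Multiplying by (1 - 2y)^2 gives running coefficients 1,-4,4,1,-3,0 for degrees 0…5.
Finally multiplying by (1 - y^3 + y^6), the product of all factors after the first has coefficients 1,-4,4,0,1,-4 for degrees 0…5.
[y^5] = 3·(-4) − 2·1 + 1·0 = -14.

-14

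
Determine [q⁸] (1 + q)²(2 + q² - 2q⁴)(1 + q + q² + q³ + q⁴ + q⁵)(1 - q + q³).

3

(1 + q)² has coefficients 1,2,1 for degrees 0…2.
(2 + q² - 2q⁴) has coefficients 2,0,1,0,-2,0,0,0,0 for degrees 0…8.
Multiplying by (1 + q + q² + q³ + q⁴ + q⁵) gives running coefficients 2,2,3,3,1,1,-1,-1,-2 for degrees 0…8.
Finally multiplying by (1 - q + q³), the product of all factors after the first has coefficients 2,0,1,2,0,3,1,1,0 for degrees 0…8.
[q⁸] = 1·0 + 2·1 + 1·1 = 3.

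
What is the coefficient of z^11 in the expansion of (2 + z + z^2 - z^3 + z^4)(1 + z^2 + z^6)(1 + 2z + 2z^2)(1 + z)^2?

5

(2 + z + z^2 - z^3 + z^4) has coefficients 2,1,1,-1,1 for degrees 0…4.
(1 + z^2 + z^6) has coefficients 1,0,1,0,0,0,1,0,0,0,0,0 for degrees 0…11.
Multiplying by (1 + 2z + 2z^2) gives running coefficients 1,2,3,2,2,0,1,2,2,0,0,0 for degrees 0…11.
Finally multiplying by (1 + z)^2, the product of all factors after the first has coefficients 1,4,8,10,9,6,3,4,7,6,2,0 for degrees 0…11.
[z^11] = 2·0 + 1·2 + 1·6 − 1·7 + 1·4 = 5.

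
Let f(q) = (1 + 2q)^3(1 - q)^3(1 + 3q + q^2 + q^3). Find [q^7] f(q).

(1 + 2q)^3 has coefficients 1,6,12,8 for degrees 0…3.
(1 - q)^3 has coefficients 1,-3,3,-1,0,0,0,0 for degrees 0…7.
Finally multiplying by (1 + 3q + q^2 + q^3), the product of all factors after the first has coefficients 1,0,-5,6,-3,2,-1,0 for degrees 0…7.
[q^7] = 1·0 + 6·(-1) + 12·2 + 8·(-3) = -6.

-6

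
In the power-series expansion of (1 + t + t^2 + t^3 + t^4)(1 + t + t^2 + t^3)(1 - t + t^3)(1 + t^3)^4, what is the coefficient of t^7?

17

(1 + t + t^2 + t^3 + t^4) has coefficients 1,1,1,1,1 for degrees 0…4.
(1 + t + t^2 + t^3) has coefficients 1,1,1,1,0,0,0,0 for degrees 0…7.
Multiplying by (1 - t + t^3) gives running coefficients 1,0,0,1,0,1,1,0 for degrees 0…7.
Finally multiplying by (1 + t^3)^4, the product of all factors after the first has coefficients 1,0,0,5,0,1,11,0 for degrees 0…7.
[t^7] = 1·0 + 1·11 + 1·1 + 1·0 + 1·5 = 17.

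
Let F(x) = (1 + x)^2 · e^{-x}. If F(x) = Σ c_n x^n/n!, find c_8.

The EGF product rule gives c_8 = Σ_{k_1+k_2=8} C(8; k_1,k_2) · ∏ g_i(k_i), where (1+x)^2 gives the falling factorial (2)_k; e^{-x} gives (-1)^k.
g_1(k) for k = 0…8: 1, 2, 2, 0, 0, 0, 0, 0, 0.
g_2(k) for k = 0…8: 1, -1, 1, -1, 1, -1, 1, -1, 1.
c_8 = Σ_k C(8,k)·g_1(k)·g_2(8−k) = 1·1·1 + 8·2·(-1) + 28·2·1 = 1 − 16 + 56 = 41.

41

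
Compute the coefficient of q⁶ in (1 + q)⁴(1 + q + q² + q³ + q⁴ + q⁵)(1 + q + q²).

47

(1 + q)⁴ has coefficients 1,4,6,4,1 for degrees 0…4.
(1 + q + q² + q³ + q⁴ + q⁵) has coefficients 1,1,1,1,1,1,0 for degrees 0…6.
Finally multiplying by (1 + q + q²), the product of all factors after the first has coefficients 1,2,3,3,3,3,2 for degrees 0…6.
[q⁶] = 1·2 + 4·3 + 6·3 + 4·3 + 1·3 = 47.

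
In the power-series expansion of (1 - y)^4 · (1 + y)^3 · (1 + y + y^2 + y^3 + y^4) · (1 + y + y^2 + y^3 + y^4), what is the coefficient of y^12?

(1 - y)^4 has coefficients 1,-4,6,-4,1 for degrees 0…4.
(1 + y)^3 has coefficients 1,3,3,1,0,0,0,0,0,0,0,0,0 for degrees 0…12.
Multiplying by (1 + y + y^2 + y^3 + y^4) gives running coefficients 1,4,7,8,8,7,4,1,0,0,0,0,0 for degrees 0…12.
Finally multiplying by (1 + y + y^2 + y^3 + y^4), the product of all factors after the first has coefficients 1,5,12,20,28,34,34,28,20,12,5,1,0 for degrees 0…12.
[y^12] = 1·0 − 4·1 + 6·5 − 4·12 + 1·20 = -2.

-2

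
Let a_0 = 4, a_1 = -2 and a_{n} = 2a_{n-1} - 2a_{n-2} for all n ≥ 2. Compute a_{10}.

-192

The ordinary generating function has denominator 1 - 2q + 2q^2.
Iterating the recurrence: a_0,…,a_{10} = 4, -2, -12, -20, -16, 8, 48, 80, 64, -32, -192.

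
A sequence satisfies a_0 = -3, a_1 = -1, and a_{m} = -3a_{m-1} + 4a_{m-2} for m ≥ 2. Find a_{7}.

The ordinary generating function has denominator 1 + 3x - 4x^2.
Iterating the recurrence: a_0,…,a_{7} = -3, -1, -9, 23, -105, 407, -1641, 6551.

6551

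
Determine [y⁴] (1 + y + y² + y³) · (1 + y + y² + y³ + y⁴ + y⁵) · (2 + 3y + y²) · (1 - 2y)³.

9

(1 + y + y² + y³) has coefficients 1,1,1,1 for degrees 0…3.
(1 + y + y² + y³ + y⁴ + y⁵) has coefficients 1,1,1,1,1 for degrees 0…4.
Multiplying by (2 + 3y + y²) gives running coefficients 2,5,6,6,6 for degrees 0…4.
Finally multiplying by (1 - 2y)³, the product of all factors after the first has coefficients 2,-7,0,14,2 for degrees 0…4.
[y⁴] = 1·2 + 1·14 + 1·0 + 1·(-7) = 9.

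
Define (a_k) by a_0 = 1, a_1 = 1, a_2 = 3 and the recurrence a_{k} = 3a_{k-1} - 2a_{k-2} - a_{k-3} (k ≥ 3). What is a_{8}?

23

The ordinary generating function has denominator 1 - 3y + 2y^2 + y^3.
Iterating the recurrence: a_0,…,a_{8} = 1, 1, 3, 6, 11, 18, 26, 31, 23.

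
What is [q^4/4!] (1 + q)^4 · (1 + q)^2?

The EGF product rule gives c_4 = Σ_{k_1+k_2=4} C(4; k_1,k_2) · ∏ g_i(k_i), where (1+q)^4 gives the falling factorial (4)_k; (1+q)^2 gives the falling factorial (2)_k.
g_1(k) for k = 0…4: 1, 4, 12, 24, 24.
g_2(k) for k = 0…4: 1, 2, 2, 0, 0.
c_4 = Σ_k C(4,k)·g_1(k)·g_2(4−k) = 6·12·2 + 4·24·2 + 1·24·1 = 144 + 192 + 24 = 360.

360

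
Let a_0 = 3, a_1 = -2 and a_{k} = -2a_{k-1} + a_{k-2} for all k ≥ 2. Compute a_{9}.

The ordinary generating function has denominator 1 + 2q - q^2.
Iterating the recurrence: a_0,…,a_{9} = 3, -2, 7, -16, 39, -94, 227, -548, 1323, -3194.

-3194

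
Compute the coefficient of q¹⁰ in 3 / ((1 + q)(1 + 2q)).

6141

Partial fractions give a closed form: a_n = (-3)·(-1)^n + (6)·(-2)^n.
At n = 10: a_10 = 6141.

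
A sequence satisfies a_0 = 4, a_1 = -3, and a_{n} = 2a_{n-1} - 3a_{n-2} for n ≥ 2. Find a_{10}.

The ordinary generating function has denominator 1 - 2z + 3z^2.
Iterating the recurrence: a_0,…,a_{10} = 4, -3, -18, -27, 0, 81, 162, 81, -324, -891, -810.

-810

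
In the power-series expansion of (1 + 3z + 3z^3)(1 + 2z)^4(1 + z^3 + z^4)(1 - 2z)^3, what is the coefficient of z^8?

90

(1 + 3z + 3z^3) has coefficients 1,3,0,3 for degrees 0…3.
(1 + 2z)^4 has coefficients 1,8,24,32,16,0,0,0,0 for degrees 0…8.
Multiplying by (1 + z^3 + z^4) gives running coefficients 1,8,24,33,25,32,56,48,16 for degrees 0…8.
Finally multiplying by (1 - 2z)^3, the product of all factors after the first has coefficients 1,2,-12,-23,51,86,-100,-104,144 for degrees 0…8.
[z^8] = 1·144 + 3·(-104) + 3·86 = 90.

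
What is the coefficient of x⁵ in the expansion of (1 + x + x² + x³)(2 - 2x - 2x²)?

-2

(1 + x + x² + x³) has coefficients 1,1,1,1 for degrees 0…3.
(2 - 2x - 2x²) has coefficients 2,-2,-2,0,0,0 for degrees 0…5.
[x⁵] = 1·0 + 1·0 + 1·0 + 1·(-2) = -2.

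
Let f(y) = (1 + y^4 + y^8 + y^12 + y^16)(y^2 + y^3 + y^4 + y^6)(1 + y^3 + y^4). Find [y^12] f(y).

2

(1 + y^4 + y^8 + y^12 + y^16) has coefficients 1,0,0,0,1,0,0,0,1,0,0,0,1 for degrees 0…12.
(y^2 + y^3 + y^4 + y^6) has coefficients 0,0,1,1,1,0,1,0,0,0,0,0,0 for degrees 0…12.
Finally multiplying by (1 + y^3 + y^4), the product of all factors after the first has coefficients 0,0,1,1,1,1,3,2,1,1,1,0,0 for degrees 0…12.
[y^12] = 1·0 + 1·1 + 1·1 + 1·0 = 2.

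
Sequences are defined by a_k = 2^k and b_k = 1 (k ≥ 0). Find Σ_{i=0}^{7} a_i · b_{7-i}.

255

Write out a_i and b_{7-i} for i = 0,…,7 and sum the products.
Σ = 1·1 + 2·1 + 4·1 + 8·1 + 16·1 + 32·1 + 64·1 + 128·1 = 255.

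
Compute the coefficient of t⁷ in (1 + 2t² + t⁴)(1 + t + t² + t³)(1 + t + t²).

(1 + 2t² + t⁴) has coefficients 1,0,2,0,1 for degrees 0…4.
(1 + t + t² + t³) has coefficients 1,1,1,1,0,0,0,0 for degrees 0…7.
Finally multiplying by (1 + t + t²), the product of all factors after the first has coefficients 1,2,3,3,2,1,0,0 for degrees 0…7.
[t⁷] = 1·0 + 2·1 + 1·3 = 5.

5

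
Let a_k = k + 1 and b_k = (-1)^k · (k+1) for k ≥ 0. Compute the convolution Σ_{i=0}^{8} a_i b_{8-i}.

5

This is [x^8] in the product of the two ordinary generating functions.
Σ = 1·9 + 2·(-8) + 3·7 + 4·(-6) + 5·5 + 6·(-4) + 7·3 + 8·(-2) + 9·1 = 5.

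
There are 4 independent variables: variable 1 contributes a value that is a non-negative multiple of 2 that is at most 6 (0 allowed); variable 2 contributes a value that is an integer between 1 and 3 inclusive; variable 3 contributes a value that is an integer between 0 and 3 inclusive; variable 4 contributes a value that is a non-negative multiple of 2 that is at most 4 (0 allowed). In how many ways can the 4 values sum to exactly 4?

The generating function for the choices is (1 + z² + z⁴ + z⁶)·(z + z² + z³)·(1 + z + z² + z³)·(1 + z² + z⁴); the count is [z⁴].
(1 + z² + z⁴ + z⁶) has coefficients 1,0,1,0,1 for degrees 0…4.
(z + z² + z³) has coefficients 0,1,1,1,0 for degrees 0…4.
Multiplying by (1 + z + z² + z³) gives running coefficients 0,1,2,3,3 for degrees 0…4.
Finally multiplying by (1 + z² + z⁴), the product of all factors after the first has coefficients 0,1,2,4,5 for degrees 0…4.
[z⁴] = 1·5 + 1·2 + 1·0 = 7.

7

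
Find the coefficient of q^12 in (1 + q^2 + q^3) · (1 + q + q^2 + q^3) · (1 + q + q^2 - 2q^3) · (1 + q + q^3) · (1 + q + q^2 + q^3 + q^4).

-15

(1 + q^2 + q^3) has coefficients 1,0,1,1 for degrees 0…3.
(1 + q + q^2 + q^3) has coefficients 1,1,1,1,0,0,0,0,0,0,0,0,0 for degrees 0…12.
Multiplying by (1 + q + q^2 - 2q^3) gives running coefficients 1,2,3,1,0,-1,-2,0,0,0,0,0,0 for degrees 0…12.
Multiplying by (1 + q + q^3) gives running coefficients 1,3,5,5,3,2,-2,-2,-1,-2,0,0,0 for degrees 0…12.
Finally multiplying by (1 + q + q^2 + q^3 + q^4), the product of all factors after the first has coefficients 1,4,9,14,17,18,13,6,0,-5,-7,-5,-3 for degrees 0…12.
[q^12] = 1·(-3) + 1·(-7) + 1·(-5) = -15.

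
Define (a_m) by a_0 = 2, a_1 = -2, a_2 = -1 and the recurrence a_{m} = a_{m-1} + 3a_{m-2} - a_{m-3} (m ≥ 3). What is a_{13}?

-14996

The ordinary generating function has denominator 1 - t - 3t^2 + t^3.
Iterating the recurrence: a_0,…,a_{13} = 2, -2, -1, -9, -10, -36, -57, -155, -290, -698, -1413, -3217, -6758, -14996.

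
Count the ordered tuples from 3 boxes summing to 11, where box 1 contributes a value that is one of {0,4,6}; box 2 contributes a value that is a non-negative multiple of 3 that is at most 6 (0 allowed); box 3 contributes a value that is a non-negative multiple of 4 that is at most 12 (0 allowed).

The generating function for the choices is (1 + z^4 + z^6)·(1 + z^3 + z^6)·(1 + z^4 + z^8 + z^12); the count is [z^11].
(1 + z^4 + z^6) has coefficients 1,0,0,0,1,0,1 for degrees 0…6.
(1 + z^3 + z^6) has coefficients 1,0,0,1,0,0,1,0,0,0,0,0 for degrees 0…11.
Finally multiplying by (1 + z^4 + z^8 + z^12), the product of all factors after the first has coefficients 1,0,0,1,1,0,1,1,1,0,1,1 for degrees 0…11.
[z^11] = 1·1 + 1·1 + 1·0 = 2.

2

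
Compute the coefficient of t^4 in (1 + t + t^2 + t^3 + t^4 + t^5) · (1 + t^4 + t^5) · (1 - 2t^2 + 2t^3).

2

(1 + t + t^2 + t^3 + t^4 + t^5) has coefficients 1,1,1,1,1 for degrees 0…4.
(1 + t^4 + t^5) has coefficients 1,0,0,0,1 for degrees 0…4.
Finally multiplying by (1 - 2t^2 + 2t^3), the product of all factors after the first has coefficients 1,0,-2,2,1 for degrees 0…4.
[t^4] = 1·1 + 1·2 + 1·(-2) + 1·0 + 1·1 = 2.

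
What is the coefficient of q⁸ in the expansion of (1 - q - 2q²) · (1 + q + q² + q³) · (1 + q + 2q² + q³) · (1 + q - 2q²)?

(1 - q - 2q²) has coefficients 1,-1,-2 for degrees 0…2.
(1 + q + q² + q³) has coefficients 1,1,1,1,0,0,0,0,0 for degrees 0…8.
Multiplying by (1 + q + 2q² + q³) gives running coefficients 1,2,4,5,4,3,1,0,0 for degrees 0…8.
Finally multiplying by (1 + q - 2q²), the product of all factors after the first has coefficients 1,3,4,5,1,-3,-4,-5,-2 for degrees 0…8.
[q⁸] = 1·(-2) − 1·(-5) − 2·(-4) = 11.

11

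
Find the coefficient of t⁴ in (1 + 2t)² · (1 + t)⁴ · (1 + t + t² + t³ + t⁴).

120

(1 + 2t)² has coefficients 1,4,4 for degrees 0…2.
(1 + t)⁴ has coefficients 1,4,6,4,1 for degrees 0…4.
Finally multiplying by (1 + t + t² + t³ + t⁴), the product of all factors after the first has coefficients 1,5,11,15,16 for degrees 0…4.
[t⁴] = 1·16 + 4·15 + 4·11 = 120.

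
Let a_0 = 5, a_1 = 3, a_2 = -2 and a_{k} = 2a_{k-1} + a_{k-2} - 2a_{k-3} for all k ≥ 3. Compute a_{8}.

The ordinary generating function has denominator 1 - 2q - q^2 + 2q^3.
Iterating the recurrence: a_0,…,a_{8} = 5, 3, -2, -11, -30, -67, -142, -291, -590.

-590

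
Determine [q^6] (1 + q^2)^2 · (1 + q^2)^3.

(1 + q^2)^2 has coefficients 1,0,2,0,1 for degrees 0…4.
(1 + q^2)^3 has coefficients 1,0,3,0,3,0,1 for degrees 0…6.
[q^6] = 1·1 + 2·3 + 1·3 = 10.

10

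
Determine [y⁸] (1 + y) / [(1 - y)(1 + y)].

The denominator gives the recurrence a_n = a_(n−2) for n ≥ 3; the numerator fixes a_0 = 1, a_1 = 1, a_2 = 1.
Iterating: 1, 1, 1, 1, 1, 1, 1, 1, 1, so a_8 = 1.

1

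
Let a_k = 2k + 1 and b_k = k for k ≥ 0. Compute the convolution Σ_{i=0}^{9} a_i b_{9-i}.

This is [x^9] in the product of the two ordinary generating functions.
Σ = 1·9 + 3·8 + 5·7 + 7·6 + 9·5 + 11·4 + 13·3 + 15·2 + 17·1 + 19·0 = 285.

285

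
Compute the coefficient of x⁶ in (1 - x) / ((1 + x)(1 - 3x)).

Partial fractions give a closed form: a_n = (1/2)·(-1)^n + (1/2)·3^n.
At n = 6: a_6 = 365.

365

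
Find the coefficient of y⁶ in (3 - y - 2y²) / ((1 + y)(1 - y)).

1

The denominator gives the recurrence a_n = a_(n−2) for n ≥ 3; the numerator fixes a_0 = 3, a_1 = -1, a_2 = 1.
Iterating: 3, -1, 1, -1, 1, -1, 1, so a_6 = 1.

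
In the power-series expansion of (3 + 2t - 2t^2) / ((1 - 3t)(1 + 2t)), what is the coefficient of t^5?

The denominator gives the recurrence a_n = a_(n−1) + 6a_(n−2) for n ≥ 3; the numerator fixes a_0 = 3, a_1 = 5, a_2 = 21.
Iterating: 3, 5, 21, 51, 177, 483, so a_5 = 483.

483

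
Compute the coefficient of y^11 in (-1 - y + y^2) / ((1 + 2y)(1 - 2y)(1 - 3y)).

Partial fractions give a closed form: a_n = (-1/20)·(-2)^n + (5/4)·2^n + (-11/5)·3^n.
At n = 11: a_11 = -387061.

-387061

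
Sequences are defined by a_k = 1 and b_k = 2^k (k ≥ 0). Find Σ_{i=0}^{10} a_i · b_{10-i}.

2047

The convolution is the t^10 coefficient of A(t)B(t).
Σ = 1·1024 + 1·512 + 1·256 + 1·128 + 1·64 + 1·32 + 1·16 + 1·8 + 1·4 + 1·2 + 1·1 = 2047.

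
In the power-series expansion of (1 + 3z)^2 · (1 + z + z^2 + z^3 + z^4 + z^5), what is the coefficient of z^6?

15

(1 + 3z)^2 has coefficients 1,6,9 for degrees 0…2.
(1 + z + z^2 + z^3 + z^4 + z^5) has coefficients 1,1,1,1,1,1,0 for degrees 0…6.
[z^6] = 1·0 + 6·1 + 9·1 = 15.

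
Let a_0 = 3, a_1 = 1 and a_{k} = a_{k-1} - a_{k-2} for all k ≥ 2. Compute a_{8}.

The ordinary generating function has denominator 1 - x + x^2.
Iterating the recurrence: a_0,…,a_{8} = 3, 1, -2, -3, -1, 2, 3, 1, -2.

-2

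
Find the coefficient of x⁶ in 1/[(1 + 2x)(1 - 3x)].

463

The denominator gives the recurrence a_n = a_(n−1) + 6a_(n−2) for n ≥ 2; the numerator fixes a_0 = 1, a_1 = 1.
Iterating: 1, 1, 7, 13, 55, 133, 463, so a_6 = 463.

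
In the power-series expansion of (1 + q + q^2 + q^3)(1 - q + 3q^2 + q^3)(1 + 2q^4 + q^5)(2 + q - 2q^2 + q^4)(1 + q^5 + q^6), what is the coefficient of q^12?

34

(1 + q + q^2 + q^3) has coefficients 1,1,1,1 for degrees 0…3.
(1 - q + 3q^2 + q^3) has coefficients 1,-1,3,1,0,0,0,0,0,0,0,0,0 for degrees 0…12.
Multiplying by (1 + 2q^4 + q^5) gives running coefficients 1,-1,3,1,2,-1,5,5,1,0,0,0,0 for degrees 0…12.
Multiplying by (2 + q - 2q^2 + q^4) gives running coefficients 2,-1,3,7,0,-3,8,18,-1,-10,3,5,1 for degrees 0…12.
Finally multiplying by (1 + q^5 + q^6), the product of all factors after the first has coefficients 2,-1,3,7,0,-1,9,20,9,-3,0,10,27 for degrees 0…12.
[q^12] = 1·27 + 1·10 + 1·0 + 1·(-3) = 34.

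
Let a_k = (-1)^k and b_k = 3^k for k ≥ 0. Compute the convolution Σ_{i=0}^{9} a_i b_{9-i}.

14762

This is [x^9] in the product of the two ordinary generating functions.
Σ = 1·19683 − 1·6561 + 1·2187 − 1·729 + 1·243 − 1·81 + 1·27 − 1·9 + 1·3 − 1·1 = 14762.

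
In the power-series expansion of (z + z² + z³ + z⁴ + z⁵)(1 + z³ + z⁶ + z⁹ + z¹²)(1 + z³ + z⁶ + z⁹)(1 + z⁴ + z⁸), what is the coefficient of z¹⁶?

16

(z + z² + z³ + z⁴ + z⁵) has coefficients 0,1,1,1,1,1 for degrees 0…5.
(1 + z³ + z⁶ + z⁹ + z¹²) has coefficients 1,0,0,1,0,0,1,0,0,1,0,0,1,0,0,0,0 for degrees 0…16.
Multiplying by (1 + z³ + z⁶ + z⁹) gives running coefficients 1,0,0,2,0,0,3,0,0,4,0,0,4,0,0,3,0 for degrees 0…16.
Finally multiplying by (1 + z⁴ + z⁸), the product of all factors after the first has coefficients 1,0,0,2,1,0,3,2,1,4,3,2,4,4,3,3,4 for degrees 0…16.
[z¹⁶] = 1·3 + 1·3 + 1·4 + 1·4 + 1·2 = 16.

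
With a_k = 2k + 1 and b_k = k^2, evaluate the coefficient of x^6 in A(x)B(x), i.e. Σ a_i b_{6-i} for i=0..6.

301

This is [x^6] in the product of the two ordinary generating functions.
Σ = 1·36 + 3·25 + 5·16 + 7·9 + 9·4 + 11·1 + 13·0 = 301.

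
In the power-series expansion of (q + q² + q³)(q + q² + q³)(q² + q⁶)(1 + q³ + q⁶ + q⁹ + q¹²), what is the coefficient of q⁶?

(q + q² + q³) has coefficients 0,1,1,1 for degrees 0…3.
(q + q² + q³) has coefficients 0,1,1,1,0,0,0 for degrees 0…6.
Multiplying by (q² + q⁶) gives running coefficients 0,0,0,1,1,1,0 for degrees 0…6.
Finally multiplying by (1 + q³ + q⁶ + q⁹ + q¹²), the product of all factors after the first has coefficients 0,0,0,1,1,1,1 for degrees 0…6.
[q⁶] = 1·1 + 1·1 + 1·1 = 3.

3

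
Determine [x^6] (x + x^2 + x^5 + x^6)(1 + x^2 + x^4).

2

(x + x^2 + x^5 + x^6) has coefficients 0,1,1,0,0,1,1 for degrees 0…6.
(1 + x^2 + x^4) has coefficients 1,0,1,0,1,0,0 for degrees 0…6.
[x^6] = 1·0 + 1·1 + 1·0 + 1·1 = 2.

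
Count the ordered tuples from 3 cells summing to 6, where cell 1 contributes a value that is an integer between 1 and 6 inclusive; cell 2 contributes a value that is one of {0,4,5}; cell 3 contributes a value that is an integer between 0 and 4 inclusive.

8

The generating function for the choices is (x + x^2 + x^3 + x^4 + x^5 + x^6)·(1 + x^4 + x^5)·(1 + x + x^2 + x^3 + x^4); the count is [x^6].
(x + x^2 + x^3 + x^4 + x^5 + x^6) has coefficients 0,1,1,1,1,1,1 for degrees 0…6.
(1 + x^4 + x^5) has coefficients 1,0,0,0,1,1,0 for degrees 0…6.
Finally multiplying by (1 + x + x^2 + x^3 + x^4), the product of all factors after the first has coefficients 1,1,1,1,2,2,2 for degrees 0…6.
[x^6] = 1·2 + 1·2 + 1·1 + 1·1 + 1·1 + 1·1 = 8.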